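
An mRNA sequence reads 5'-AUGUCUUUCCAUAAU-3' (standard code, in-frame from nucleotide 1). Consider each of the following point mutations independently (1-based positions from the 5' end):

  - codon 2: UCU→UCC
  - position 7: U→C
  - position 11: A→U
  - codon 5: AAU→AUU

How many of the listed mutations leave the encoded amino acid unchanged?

Codon 2: UCU (Ser) → UCC (Ser) — synonymous.
Codon 3: UUC (Phe) → CUC (Leu) — missense.
Codon 4: CAU (His) → CUU (Leu) — missense.
Codon 5: AAU (Asn) → AUU (Ile) — missense.
Synonymous: 1 of 4.

1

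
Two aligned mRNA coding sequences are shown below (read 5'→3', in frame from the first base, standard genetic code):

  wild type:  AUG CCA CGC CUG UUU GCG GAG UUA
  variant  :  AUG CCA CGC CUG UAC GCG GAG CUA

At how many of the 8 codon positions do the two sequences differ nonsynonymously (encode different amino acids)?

1

Codon 1: AUG Met / AUG Met — identical.
Codon 2: CCA Pro / CCA Pro — identical.
Codon 3: CGC Arg / CGC Arg — identical.
Codon 4: CUG Leu / CUG Leu — identical.
Codon 5: UUU Phe / UAC Tyr — nonsynonymous.
Codon 6: GCG Ala / GCG Ala — identical.
Codon 7: GAG Glu / GAG Glu — identical.
Codon 8: UUA Leu / CUA Leu — synonymous.
Nonsynonymous differences: 1.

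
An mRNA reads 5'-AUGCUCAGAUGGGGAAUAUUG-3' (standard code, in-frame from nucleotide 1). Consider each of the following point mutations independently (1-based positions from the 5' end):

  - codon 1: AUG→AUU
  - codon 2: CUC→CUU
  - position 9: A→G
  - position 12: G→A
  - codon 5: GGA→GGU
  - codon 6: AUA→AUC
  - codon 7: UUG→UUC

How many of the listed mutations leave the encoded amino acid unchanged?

4

Codon 1: AUG (Met) → AUU (Ile) — missense.
Codon 2: CUC (Leu) → CUU (Leu) — synonymous.
Codon 3: AGA (Arg) → AGG (Arg) — synonymous.
Codon 4: UGG (Trp) → UGA (Stop) — nonsense.
Codon 5: GGA (Gly) → GGU (Gly) — synonymous.
Codon 6: AUA (Ile) → AUC (Ile) — synonymous.
Codon 7: UUG (Leu) → UUC (Phe) — missense.
Synonymous: 4 of 7.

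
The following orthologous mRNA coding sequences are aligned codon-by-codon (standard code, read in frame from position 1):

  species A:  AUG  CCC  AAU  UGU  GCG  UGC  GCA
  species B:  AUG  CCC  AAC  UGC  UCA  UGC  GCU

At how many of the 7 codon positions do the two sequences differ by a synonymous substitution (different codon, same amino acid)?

Codon 1: AUG Met / AUG Met — identical.
Codon 2: CCC Pro / CCC Pro — identical.
Codon 3: AAU Asn / AAC Asn — synonymous.
Codon 4: UGU Cys / UGC Cys — synonymous.
Codon 5: GCG Ala / UCA Ser — nonsynonymous.
Codon 6: UGC Cys / UGC Cys — identical.
Codon 7: GCA Ala / GCU Ala — synonymous.
Synonymous differences: 3.

3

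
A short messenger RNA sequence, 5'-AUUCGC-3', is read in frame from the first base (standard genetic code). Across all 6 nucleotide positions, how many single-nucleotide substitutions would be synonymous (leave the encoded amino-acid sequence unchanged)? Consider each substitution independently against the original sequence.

Codon 1 (AUU, Ile): 2 synonymous substitutions.
Codon 2 (CGC, Arg): 3 synonymous substitutions.
Total: 2 + 3 = 5.

5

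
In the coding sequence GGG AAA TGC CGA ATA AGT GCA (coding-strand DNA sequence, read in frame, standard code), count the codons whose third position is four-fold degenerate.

3

Codon 1 GGG (Gly): third position 4-fold.
Codon 2 AAA (Lys): third position 2-fold.
Codon 3 TGC (Cys): third position 2-fold.
Codon 4 CGA (Arg): third position 4-fold.
Codon 5 ATA (Ile): third position 3-fold.
Codon 6 AGT (Ser): third position 2-fold.
Codon 7 GCA (Ala): third position 4-fold.
Four-fold degenerate third positions: 3.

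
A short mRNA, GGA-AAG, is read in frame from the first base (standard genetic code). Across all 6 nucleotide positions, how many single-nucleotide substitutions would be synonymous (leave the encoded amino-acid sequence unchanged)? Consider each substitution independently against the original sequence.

Codon 1 (GGA, Gly): 3 synonymous substitutions.
Codon 2 (AAG, Lys): 1 synonymous substitution.
Total: 3 + 1 = 4.

4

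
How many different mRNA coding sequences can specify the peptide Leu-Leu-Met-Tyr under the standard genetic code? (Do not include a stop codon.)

Leu: 6 codons.
Leu: 6 codons.
Met: 1 codon.
Tyr: 2 codons.
6 × 6 × 1 × 2 = 72.

72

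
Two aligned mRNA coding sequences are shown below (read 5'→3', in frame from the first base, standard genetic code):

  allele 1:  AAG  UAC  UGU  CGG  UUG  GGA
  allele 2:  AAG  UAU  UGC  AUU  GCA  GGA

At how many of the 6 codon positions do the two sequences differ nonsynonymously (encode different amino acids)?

Codon 1: AAG Lys / AAG Lys — identical.
Codon 2: UAC Tyr / UAU Tyr — synonymous.
Codon 3: UGU Cys / UGC Cys — synonymous.
Codon 4: CGG Arg / AUU Ile — nonsynonymous.
Codon 5: UUG Leu / GCA Ala — nonsynonymous.
Codon 6: GGA Gly / GGA Gly — identical.
Nonsynonymous differences: 2.

2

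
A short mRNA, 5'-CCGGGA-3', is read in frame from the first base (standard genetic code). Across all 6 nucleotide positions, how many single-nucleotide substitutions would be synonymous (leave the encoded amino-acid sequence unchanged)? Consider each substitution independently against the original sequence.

Codon 1 (CCG, Pro): 3 synonymous substitutions.
Codon 2 (GGA, Gly): 3 synonymous substitutions.
Total: 3 + 3 = 6.

6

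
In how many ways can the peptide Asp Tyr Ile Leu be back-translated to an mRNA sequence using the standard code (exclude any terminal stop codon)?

72

Asp: 2 codons.
Tyr: 2 codons.
Ile: 3 codons.
Leu: 6 codons.
2 × 2 × 3 × 6 = 72.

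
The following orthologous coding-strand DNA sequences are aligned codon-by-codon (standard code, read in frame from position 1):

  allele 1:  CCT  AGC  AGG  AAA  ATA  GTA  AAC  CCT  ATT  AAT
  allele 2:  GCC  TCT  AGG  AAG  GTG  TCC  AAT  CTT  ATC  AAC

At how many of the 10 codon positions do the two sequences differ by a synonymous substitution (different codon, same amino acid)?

Codon 1: CCT Pro / GCC Ala — nonsynonymous.
Codon 2: AGC Ser / TCT Ser — synonymous.
Codon 3: AGG Arg / AGG Arg — identical.
Codon 4: AAA Lys / AAG Lys — synonymous.
Codon 5: ATA Ile / GTG Val — nonsynonymous.
Codon 6: GTA Val / TCC Ser — nonsynonymous.
Codon 7: AAC Asn / AAT Asn — synonymous.
Codon 8: CCT Pro / CTT Leu — nonsynonymous.
Codon 9: ATT Ile / ATC Ile — synonymous.
Codon 10: AAT Asn / AAC Asn — synonymous.
Synonymous differences: 5.

5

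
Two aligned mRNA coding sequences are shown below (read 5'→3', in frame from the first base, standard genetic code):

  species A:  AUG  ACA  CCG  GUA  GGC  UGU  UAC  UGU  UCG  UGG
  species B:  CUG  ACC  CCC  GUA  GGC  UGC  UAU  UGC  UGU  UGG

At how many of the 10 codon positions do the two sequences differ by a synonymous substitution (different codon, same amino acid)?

5

Codon 1: AUG Met / CUG Leu — nonsynonymous.
Codon 2: ACA Thr / ACC Thr — synonymous.
Codon 3: CCG Pro / CCC Pro — synonymous.
Codon 4: GUA Val / GUA Val — identical.
Codon 5: GGC Gly / GGC Gly — identical.
Codon 6: UGU Cys / UGC Cys — synonymous.
Codon 7: UAC Tyr / UAU Tyr — synonymous.
Codon 8: UGU Cys / UGC Cys — synonymous.
Codon 9: UCG Ser / UGU Cys — nonsynonymous.
Codon 10: UGG Trp / UGG Trp — identical.
Synonymous differences: 5.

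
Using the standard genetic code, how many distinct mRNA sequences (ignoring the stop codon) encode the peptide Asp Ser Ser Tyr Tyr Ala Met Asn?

Asp: 2 codons.
Ser: 6 codons.
Ser: 6 codons.
Tyr: 2 codons.
Tyr: 2 codons.
Ala: 4 codons.
Met: 1 codon.
Asn: 2 codons.
2 × 6 × 6 × 2 × 2 × 4 × 1 × 2 = 2304.

2304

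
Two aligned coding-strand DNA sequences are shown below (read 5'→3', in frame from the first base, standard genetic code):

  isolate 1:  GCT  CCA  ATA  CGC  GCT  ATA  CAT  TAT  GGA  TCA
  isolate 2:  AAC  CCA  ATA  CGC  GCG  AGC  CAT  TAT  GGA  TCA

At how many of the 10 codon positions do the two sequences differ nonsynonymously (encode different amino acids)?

2

Codon 1: GCT Ala / AAC Asn — nonsynonymous.
Codon 2: CCA Pro / CCA Pro — identical.
Codon 3: ATA Ile / ATA Ile — identical.
Codon 4: CGC Arg / CGC Arg — identical.
Codon 5: GCT Ala / GCG Ala — synonymous.
Codon 6: ATA Ile / AGC Ser — nonsynonymous.
Codon 7: CAT His / CAT His — identical.
Codon 8: TAT Tyr / TAT Tyr — identical.
Codon 9: GGA Gly / GGA Gly — identical.
Codon 10: TCA Ser / TCA Ser — identical.
Nonsynonymous differences: 2.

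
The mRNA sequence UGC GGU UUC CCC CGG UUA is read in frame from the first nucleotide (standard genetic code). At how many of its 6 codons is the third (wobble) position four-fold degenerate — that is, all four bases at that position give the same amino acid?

Codon 1 UGC (Cys): third position 2-fold.
Codon 2 GGU (Gly): third position 4-fold.
Codon 3 UUC (Phe): third position 2-fold.
Codon 4 CCC (Pro): third position 4-fold.
Codon 5 CGG (Arg): third position 4-fold.
Codon 6 UUA (Leu): third position 2-fold.
Four-fold degenerate third positions: 3.

3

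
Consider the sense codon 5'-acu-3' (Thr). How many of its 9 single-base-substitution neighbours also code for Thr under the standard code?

Position 1: none → 0 synonymous.
Position 2: none → 0 synonymous.
Position 3: ACC, ACA, ACG → 3 synonymous.
Total: 0 + 0 + 3 = 3.

3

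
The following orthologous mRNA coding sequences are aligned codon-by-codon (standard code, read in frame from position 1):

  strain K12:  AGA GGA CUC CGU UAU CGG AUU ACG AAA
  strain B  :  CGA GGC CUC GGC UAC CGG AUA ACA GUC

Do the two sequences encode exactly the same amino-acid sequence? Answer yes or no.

Codon 1: AGA Arg / CGA Arg — synonymous.
Codon 2: GGA Gly / GGC Gly — synonymous.
Codon 3: CUC Leu / CUC Leu — identical.
Codon 4: CGU Arg / GGC Gly — nonsynonymous.
Codon 5: UAU Tyr / UAC Tyr — synonymous.
Codon 6: CGG Arg / CGG Arg — identical.
Codon 7: AUU Ile / AUA Ile — synonymous.
Codon 8: ACG Thr / ACA Thr — synonymous.
Codon 9: AAA Lys / GUC Val — nonsynonymous.
Nonsynonymous differences: 2 → different protein.

no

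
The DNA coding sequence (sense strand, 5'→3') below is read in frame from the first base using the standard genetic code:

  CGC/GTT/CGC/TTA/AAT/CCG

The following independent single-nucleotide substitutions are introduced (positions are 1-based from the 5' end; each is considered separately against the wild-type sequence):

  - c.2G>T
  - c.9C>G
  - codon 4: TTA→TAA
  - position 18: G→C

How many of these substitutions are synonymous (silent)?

Codon 1: CGC (Arg) → CTC (Leu) — missense.
Codon 3: CGC (Arg) → CGG (Arg) — synonymous.
Codon 4: TTA (Leu) → TAA (Stop) — nonsense.
Codon 6: CCG (Pro) → CCC (Pro) — synonymous.
Synonymous: 2 of 4.

2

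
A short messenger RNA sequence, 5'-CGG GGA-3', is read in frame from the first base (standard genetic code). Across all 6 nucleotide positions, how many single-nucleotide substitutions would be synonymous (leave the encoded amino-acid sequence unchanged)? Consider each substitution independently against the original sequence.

7

Codon 1 (CGG, Arg): 4 synonymous substitutions.
Codon 2 (GGA, Gly): 3 synonymous substitutions.
Total: 4 + 3 = 7.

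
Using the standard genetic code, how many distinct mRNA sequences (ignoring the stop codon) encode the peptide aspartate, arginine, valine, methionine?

Asp: 2 codons.
Arg: 6 codons.
Val: 4 codons.
Met: 1 codon.
2 × 6 × 4 × 1 = 48.

48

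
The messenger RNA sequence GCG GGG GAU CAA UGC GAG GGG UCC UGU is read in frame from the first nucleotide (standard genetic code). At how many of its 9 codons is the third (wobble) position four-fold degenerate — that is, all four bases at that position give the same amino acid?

4

Codon 1 GCG (Ala): third position 4-fold.
Codon 2 GGG (Gly): third position 4-fold.
Codon 3 GAU (Asp): third position 2-fold.
Codon 4 CAA (Gln): third position 2-fold.
Codon 5 UGC (Cys): third position 2-fold.
Codon 6 GAG (Glu): third position 2-fold.
Codon 7 GGG (Gly): third position 4-fold.
Codon 8 UCC (Ser): third position 4-fold.
Codon 9 UGU (Cys): third position 2-fold.
Four-fold degenerate third positions: 4.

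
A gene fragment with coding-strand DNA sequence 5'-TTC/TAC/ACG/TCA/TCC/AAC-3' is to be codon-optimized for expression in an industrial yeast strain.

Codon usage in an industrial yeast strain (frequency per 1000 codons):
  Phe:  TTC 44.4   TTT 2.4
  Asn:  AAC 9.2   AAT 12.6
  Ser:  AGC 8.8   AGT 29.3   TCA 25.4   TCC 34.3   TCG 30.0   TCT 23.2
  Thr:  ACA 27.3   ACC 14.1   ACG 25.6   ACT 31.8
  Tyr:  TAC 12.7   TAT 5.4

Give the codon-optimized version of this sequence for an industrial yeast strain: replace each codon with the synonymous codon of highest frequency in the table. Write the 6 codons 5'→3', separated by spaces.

Codon 1 (Phe): best is TTC at 44.4.
Codon 2 (Tyr): best is TAC at 12.7.
Codon 3 (Thr): best is ACT at 31.8.
Codon 4 (Ser): best is TCC at 34.3.
Codon 5 (Ser): best is TCC at 34.3.
Codon 6 (Asn): best is AAT at 12.6.

TTC TAC ACT TCC TCC AAT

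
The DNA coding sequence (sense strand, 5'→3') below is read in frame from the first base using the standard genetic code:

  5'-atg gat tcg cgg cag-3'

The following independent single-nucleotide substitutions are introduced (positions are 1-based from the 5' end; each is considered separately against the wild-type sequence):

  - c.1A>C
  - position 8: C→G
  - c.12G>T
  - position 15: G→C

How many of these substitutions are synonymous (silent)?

1

Codon 1: ATG (Met) → CTG (Leu) — missense.
Codon 3: TCG (Ser) → TGG (Trp) — missense.
Codon 4: CGG (Arg) → CGT (Arg) — synonymous.
Codon 5: CAG (Gln) → CAC (His) — missense.
Synonymous: 1 of 4.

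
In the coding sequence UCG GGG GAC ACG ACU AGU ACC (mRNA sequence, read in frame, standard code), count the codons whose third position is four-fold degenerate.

5

Codon 1 UCG (Ser): third position 4-fold.
Codon 2 GGG (Gly): third position 4-fold.
Codon 3 GAC (Asp): third position 2-fold.
Codon 4 ACG (Thr): third position 4-fold.
Codon 5 ACU (Thr): third position 4-fold.
Codon 6 AGU (Ser): third position 2-fold.
Codon 7 ACC (Thr): third position 4-fold.
Four-fold degenerate third positions: 5.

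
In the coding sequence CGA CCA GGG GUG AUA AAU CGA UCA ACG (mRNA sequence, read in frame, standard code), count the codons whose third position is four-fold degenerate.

7

Codon 1 CGA (Arg): third position 4-fold.
Codon 2 CCA (Pro): third position 4-fold.
Codon 3 GGG (Gly): third position 4-fold.
Codon 4 GUG (Val): third position 4-fold.
Codon 5 AUA (Ile): third position 3-fold.
Codon 6 AAU (Asn): third position 2-fold.
Codon 7 CGA (Arg): third position 4-fold.
Codon 8 UCA (Ser): third position 4-fold.
Codon 9 ACG (Thr): third position 4-fold.
Four-fold degenerate third positions: 7.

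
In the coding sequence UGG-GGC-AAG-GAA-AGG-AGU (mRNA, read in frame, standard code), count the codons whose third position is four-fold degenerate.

1

Codon 1 UGG (Trp): third position 1-fold.
Codon 2 GGC (Gly): third position 4-fold.
Codon 3 AAG (Lys): third position 2-fold.
Codon 4 GAA (Glu): third position 2-fold.
Codon 5 AGG (Arg): third position 2-fold.
Codon 6 AGU (Ser): third position 2-fold.
Four-fold degenerate third positions: 1.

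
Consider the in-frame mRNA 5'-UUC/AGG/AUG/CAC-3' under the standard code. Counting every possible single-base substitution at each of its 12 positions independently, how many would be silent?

Codon 1 (UUC, Phe): 1 synonymous substitution.
Codon 2 (AGG, Arg): 2 synonymous substitutions.
Codon 3 (AUG, Met): 0 synonymous substitutions.
Codon 4 (CAC, His): 1 synonymous substitution.
Total: 1 + 2 + 0 + 1 = 4.

4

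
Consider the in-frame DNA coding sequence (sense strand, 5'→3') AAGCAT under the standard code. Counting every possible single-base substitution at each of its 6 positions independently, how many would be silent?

2

Codon 1 (AAG, Lys): 1 synonymous substitution.
Codon 2 (CAT, His): 1 synonymous substitution.
Total: 1 + 1 = 2.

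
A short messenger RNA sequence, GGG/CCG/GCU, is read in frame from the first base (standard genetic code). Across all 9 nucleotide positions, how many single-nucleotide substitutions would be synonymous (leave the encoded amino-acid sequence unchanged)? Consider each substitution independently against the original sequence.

9

Codon 1 (GGG, Gly): 3 synonymous substitutions.
Codon 2 (CCG, Pro): 3 synonymous substitutions.
Codon 3 (GCU, Ala): 3 synonymous substitutions.
Total: 3 + 3 + 3 = 9.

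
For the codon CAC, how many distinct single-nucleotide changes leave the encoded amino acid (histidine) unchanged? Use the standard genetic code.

Position 1: none → 0 synonymous.
Position 2: none → 0 synonymous.
Position 3: CAU → 1 synonymous.
Total: 0 + 0 + 1 = 1.

1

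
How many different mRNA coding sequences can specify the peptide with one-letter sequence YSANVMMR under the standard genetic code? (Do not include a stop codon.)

2304

Tyr: 2 codons.
Ser: 6 codons.
Ala: 4 codons.
Asn: 2 codons.
Val: 4 codons.
Met: 1 codon.
Met: 1 codon.
Arg: 6 codons.
2 × 6 × 4 × 2 × 4 × 1 × 1 × 6 = 2304.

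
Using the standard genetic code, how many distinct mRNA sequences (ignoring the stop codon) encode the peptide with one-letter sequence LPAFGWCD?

Leu: 6 codons.
Pro: 4 codons.
Ala: 4 codons.
Phe: 2 codons.
Gly: 4 codons.
Trp: 1 codon.
Cys: 2 codons.
Asp: 2 codons.
6 × 4 × 4 × 2 × 4 × 1 × 2 × 2 = 3072.

3072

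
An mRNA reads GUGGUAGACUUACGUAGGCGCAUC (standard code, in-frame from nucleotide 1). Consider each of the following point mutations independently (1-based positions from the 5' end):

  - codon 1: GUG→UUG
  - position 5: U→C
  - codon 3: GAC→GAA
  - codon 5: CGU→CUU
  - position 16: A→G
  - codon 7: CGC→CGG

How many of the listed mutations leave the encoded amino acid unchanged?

Codon 1: GUG (Val) → UUG (Leu) — missense.
Codon 2: GUA (Val) → GCA (Ala) — missense.
Codon 3: GAC (Asp) → GAA (Glu) — missense.
Codon 5: CGU (Arg) → CUU (Leu) — missense.
Codon 6: AGG (Arg) → GGG (Gly) — missense.
Codon 7: CGC (Arg) → CGG (Arg) — synonymous.
Synonymous: 1 of 6.

1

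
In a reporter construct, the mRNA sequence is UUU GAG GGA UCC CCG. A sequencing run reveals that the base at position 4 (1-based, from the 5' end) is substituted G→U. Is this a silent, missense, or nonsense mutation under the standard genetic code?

Position 4 falls in codon 2: GAG → Glu.
After the substitution the codon is UAG → Stop.
The new codon is a stop codon, so this is a nonsense mutation.

nonsense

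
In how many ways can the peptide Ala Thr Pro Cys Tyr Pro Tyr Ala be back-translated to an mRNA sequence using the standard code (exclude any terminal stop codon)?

Ala: 4 codons.
Thr: 4 codons.
Pro: 4 codons.
Cys: 2 codons.
Tyr: 2 codons.
Pro: 4 codons.
Tyr: 2 codons.
Ala: 4 codons.
4 × 4 × 4 × 2 × 2 × 4 × 2 × 4 = 8192.

8192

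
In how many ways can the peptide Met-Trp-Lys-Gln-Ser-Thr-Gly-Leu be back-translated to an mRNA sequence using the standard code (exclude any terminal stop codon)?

Met: 1 codon.
Trp: 1 codon.
Lys: 2 codons.
Gln: 2 codons.
Ser: 6 codons.
Thr: 4 codons.
Gly: 4 codons.
Leu: 6 codons.
1 × 1 × 2 × 2 × 6 × 4 × 4 × 6 = 2304.

2304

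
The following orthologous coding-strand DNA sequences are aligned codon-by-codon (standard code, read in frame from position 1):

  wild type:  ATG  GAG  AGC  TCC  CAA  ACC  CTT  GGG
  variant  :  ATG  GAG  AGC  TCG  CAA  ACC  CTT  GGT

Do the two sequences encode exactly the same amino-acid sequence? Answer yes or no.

Codon 1: ATG Met / ATG Met — identical.
Codon 2: GAG Glu / GAG Glu — identical.
Codon 3: AGC Ser / AGC Ser — identical.
Codon 4: TCC Ser / TCG Ser — synonymous.
Codon 5: CAA Gln / CAA Gln — identical.
Codon 6: ACC Thr / ACC Thr — identical.
Codon 7: CTT Leu / CTT Leu — identical.
Codon 8: GGG Gly / GGT Gly — synonymous.
Nonsynonymous differences: 0 → same protein.

yes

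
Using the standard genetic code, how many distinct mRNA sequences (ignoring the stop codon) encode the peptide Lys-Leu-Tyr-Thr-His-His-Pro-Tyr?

Lys: 2 codons.
Leu: 6 codons.
Tyr: 2 codons.
Thr: 4 codons.
His: 2 codons.
His: 2 codons.
Pro: 4 codons.
Tyr: 2 codons.
2 × 6 × 2 × 4 × 2 × 2 × 4 × 2 = 3072.

3072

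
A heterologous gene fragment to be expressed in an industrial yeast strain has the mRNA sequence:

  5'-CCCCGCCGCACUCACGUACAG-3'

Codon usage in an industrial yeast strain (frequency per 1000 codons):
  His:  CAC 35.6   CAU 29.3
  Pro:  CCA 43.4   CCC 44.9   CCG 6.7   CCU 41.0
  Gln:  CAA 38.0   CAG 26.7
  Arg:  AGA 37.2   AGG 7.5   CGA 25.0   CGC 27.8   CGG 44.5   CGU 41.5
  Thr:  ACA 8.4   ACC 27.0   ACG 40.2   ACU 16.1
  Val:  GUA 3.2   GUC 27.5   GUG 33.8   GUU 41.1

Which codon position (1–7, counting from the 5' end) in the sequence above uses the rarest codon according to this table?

6

Codon 1 CCC (Pro): 44.9 per 1000.
Codon 2 CGC (Arg): 27.8 per 1000.
Codon 3 CGC (Arg): 27.8 per 1000.
Codon 4 ACU (Thr): 16.1 per 1000.
Codon 5 CAC (His): 35.6 per 1000.
Codon 6 GUA (Val): 3.2 per 1000.
Codon 7 CAG (Gln): 26.7 per 1000.
Lowest frequency is 3.2 at codon 6.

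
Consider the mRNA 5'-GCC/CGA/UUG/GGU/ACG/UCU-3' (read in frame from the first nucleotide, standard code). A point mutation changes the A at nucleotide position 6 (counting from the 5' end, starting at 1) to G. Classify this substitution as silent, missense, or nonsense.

silent

Position 6 falls in codon 2: CGA → Arg.
After the substitution the codon is CGG → Arg.
Both encode Arg, so the change is synonymous.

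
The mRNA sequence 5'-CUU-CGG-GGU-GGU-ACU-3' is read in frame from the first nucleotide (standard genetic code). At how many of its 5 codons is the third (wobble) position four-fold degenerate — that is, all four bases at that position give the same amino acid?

5

Codon 1 CUU (Leu): third position 4-fold.
Codon 2 CGG (Arg): third position 4-fold.
Codon 3 GGU (Gly): third position 4-fold.
Codon 4 GGU (Gly): third position 4-fold.
Codon 5 ACU (Thr): third position 4-fold.
Four-fold degenerate third positions: 5.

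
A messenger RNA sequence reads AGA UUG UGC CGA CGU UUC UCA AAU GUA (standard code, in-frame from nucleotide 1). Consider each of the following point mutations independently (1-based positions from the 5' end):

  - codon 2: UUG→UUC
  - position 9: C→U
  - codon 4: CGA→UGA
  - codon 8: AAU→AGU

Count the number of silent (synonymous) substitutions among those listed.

Codon 2: UUG (Leu) → UUC (Phe) — missense.
Codon 3: UGC (Cys) → UGU (Cys) — synonymous.
Codon 4: CGA (Arg) → UGA (Stop) — nonsense.
Codon 8: AAU (Asn) → AGU (Ser) — missense.
Synonymous: 1 of 4.

1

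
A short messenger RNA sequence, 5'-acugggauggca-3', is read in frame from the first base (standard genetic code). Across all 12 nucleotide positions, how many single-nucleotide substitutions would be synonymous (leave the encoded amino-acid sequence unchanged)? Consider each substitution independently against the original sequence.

Codon 1 (ACU, Thr): 3 synonymous substitutions.
Codon 2 (GGG, Gly): 3 synonymous substitutions.
Codon 3 (AUG, Met): 0 synonymous substitutions.
Codon 4 (GCA, Ala): 3 synonymous substitutions.
Total: 3 + 3 + 0 + 3 = 9.

9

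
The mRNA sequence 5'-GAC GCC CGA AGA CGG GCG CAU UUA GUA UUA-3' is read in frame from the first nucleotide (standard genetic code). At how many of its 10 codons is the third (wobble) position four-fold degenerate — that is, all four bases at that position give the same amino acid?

Codon 1 GAC (Asp): third position 2-fold.
Codon 2 GCC (Ala): third position 4-fold.
Codon 3 CGA (Arg): third position 4-fold.
Codon 4 AGA (Arg): third position 2-fold.
Codon 5 CGG (Arg): third position 4-fold.
Codon 6 GCG (Ala): third position 4-fold.
Codon 7 CAU (His): third position 2-fold.
Codon 8 UUA (Leu): third position 2-fold.
Codon 9 GUA (Val): third position 4-fold.
Codon 10 UUA (Leu): third position 2-fold.
Four-fold degenerate third positions: 5.

5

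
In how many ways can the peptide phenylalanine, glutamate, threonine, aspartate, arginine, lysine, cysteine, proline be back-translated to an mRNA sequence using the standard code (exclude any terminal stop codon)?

Phe: 2 codons.
Glu: 2 codons.
Thr: 4 codons.
Asp: 2 codons.
Arg: 6 codons.
Lys: 2 codons.
Cys: 2 codons.
Pro: 4 codons.
2 × 2 × 4 × 2 × 6 × 2 × 2 × 4 = 3072.

3072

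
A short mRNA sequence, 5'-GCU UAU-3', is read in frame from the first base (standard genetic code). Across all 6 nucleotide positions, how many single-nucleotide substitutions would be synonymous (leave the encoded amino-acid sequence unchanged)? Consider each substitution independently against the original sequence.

4

Codon 1 (GCU, Ala): 3 synonymous substitutions.
Codon 2 (UAU, Tyr): 1 synonymous substitution.
Total: 3 + 1 = 4.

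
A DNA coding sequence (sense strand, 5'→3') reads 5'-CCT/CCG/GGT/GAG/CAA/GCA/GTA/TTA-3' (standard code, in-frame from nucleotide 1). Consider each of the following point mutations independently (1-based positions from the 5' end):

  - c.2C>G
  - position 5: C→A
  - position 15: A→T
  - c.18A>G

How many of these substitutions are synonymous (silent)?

1

Codon 1: CCT (Pro) → CGT (Arg) — missense.
Codon 2: CCG (Pro) → CAG (Gln) — missense.
Codon 5: CAA (Gln) → CAT (His) — missense.
Codon 6: GCA (Ala) → GCG (Ala) — synonymous.
Synonymous: 1 of 4.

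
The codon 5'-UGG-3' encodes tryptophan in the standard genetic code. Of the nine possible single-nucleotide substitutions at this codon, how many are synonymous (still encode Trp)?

Position 1: none → 0 synonymous.
Position 2: none → 0 synonymous.
Position 3: none → 0 synonymous.
Total: 0 + 0 + 0 = 0.

0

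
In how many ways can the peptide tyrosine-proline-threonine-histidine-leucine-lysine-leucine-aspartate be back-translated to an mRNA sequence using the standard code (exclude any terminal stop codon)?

9216

Tyr: 2 codons.
Pro: 4 codons.
Thr: 4 codons.
His: 2 codons.
Leu: 6 codons.
Lys: 2 codons.
Leu: 6 codons.
Asp: 2 codons.
2 × 4 × 4 × 2 × 6 × 2 × 6 × 2 = 9216.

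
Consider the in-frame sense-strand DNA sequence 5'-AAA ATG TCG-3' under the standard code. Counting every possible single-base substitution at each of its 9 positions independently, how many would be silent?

4

Codon 1 (AAA, Lys): 1 synonymous substitution.
Codon 2 (ATG, Met): 0 synonymous substitutions.
Codon 3 (TCG, Ser): 3 synonymous substitutions.
Total: 1 + 0 + 3 = 4.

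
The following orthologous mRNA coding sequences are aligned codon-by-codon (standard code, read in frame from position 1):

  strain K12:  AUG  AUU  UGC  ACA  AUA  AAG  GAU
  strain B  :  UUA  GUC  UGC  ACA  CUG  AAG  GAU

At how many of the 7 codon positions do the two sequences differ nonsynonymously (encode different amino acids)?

3

Codon 1: AUG Met / UUA Leu — nonsynonymous.
Codon 2: AUU Ile / GUC Val — nonsynonymous.
Codon 3: UGC Cys / UGC Cys — identical.
Codon 4: ACA Thr / ACA Thr — identical.
Codon 5: AUA Ile / CUG Leu — nonsynonymous.
Codon 6: AAG Lys / AAG Lys — identical.
Codon 7: GAU Asp / GAU Asp — identical.
Nonsynonymous differences: 3.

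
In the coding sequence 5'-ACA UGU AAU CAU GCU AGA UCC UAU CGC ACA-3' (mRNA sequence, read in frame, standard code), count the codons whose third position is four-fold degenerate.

Codon 1 ACA (Thr): third position 4-fold.
Codon 2 UGU (Cys): third position 2-fold.
Codon 3 AAU (Asn): third position 2-fold.
Codon 4 CAU (His): third position 2-fold.
Codon 5 GCU (Ala): third position 4-fold.
Codon 6 AGA (Arg): third position 2-fold.
Codon 7 UCC (Ser): third position 4-fold.
Codon 8 UAU (Tyr): third position 2-fold.
Codon 9 CGC (Arg): third position 4-fold.
Codon 10 ACA (Thr): third position 4-fold.
Four-fold degenerate third positions: 5.

5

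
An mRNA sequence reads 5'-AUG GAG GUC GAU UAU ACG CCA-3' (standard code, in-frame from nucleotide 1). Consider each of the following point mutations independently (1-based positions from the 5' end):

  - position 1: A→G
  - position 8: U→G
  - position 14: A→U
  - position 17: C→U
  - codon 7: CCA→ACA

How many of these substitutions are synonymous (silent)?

0

Codon 1: AUG (Met) → GUG (Val) — missense.
Codon 3: GUC (Val) → GGC (Gly) — missense.
Codon 5: UAU (Tyr) → UUU (Phe) — missense.
Codon 6: ACG (Thr) → AUG (Met) — missense.
Codon 7: CCA (Pro) → ACA (Thr) — missense.
Synonymous: 0 of 5.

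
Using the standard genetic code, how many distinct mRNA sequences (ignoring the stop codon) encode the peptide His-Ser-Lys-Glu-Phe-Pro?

His: 2 codons.
Ser: 6 codons.
Lys: 2 codons.
Glu: 2 codons.
Phe: 2 codons.
Pro: 4 codons.
2 × 6 × 2 × 2 × 2 × 4 = 384.

384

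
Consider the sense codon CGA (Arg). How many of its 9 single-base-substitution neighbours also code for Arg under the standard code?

4

Position 1: AGA → 1 synonymous.
Position 2: none → 0 synonymous.
Position 3: CGT, CGC, CGG → 3 synonymous.
Total: 1 + 0 + 3 = 4.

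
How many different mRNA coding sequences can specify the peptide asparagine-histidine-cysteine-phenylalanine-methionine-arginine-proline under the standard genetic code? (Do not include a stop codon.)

Asn: 2 codons.
His: 2 codons.
Cys: 2 codons.
Phe: 2 codons.
Met: 1 codon.
Arg: 6 codons.
Pro: 4 codons.
2 × 2 × 2 × 2 × 1 × 6 × 4 = 384.

384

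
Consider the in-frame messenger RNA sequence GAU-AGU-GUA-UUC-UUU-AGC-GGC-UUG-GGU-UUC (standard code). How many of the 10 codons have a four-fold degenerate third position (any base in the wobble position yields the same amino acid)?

3

Codon 1 GAU (Asp): third position 2-fold.
Codon 2 AGU (Ser): third position 2-fold.
Codon 3 GUA (Val): third position 4-fold.
Codon 4 UUC (Phe): third position 2-fold.
Codon 5 UUU (Phe): third position 2-fold.
Codon 6 AGC (Ser): third position 2-fold.
Codon 7 GGC (Gly): third position 4-fold.
Codon 8 UUG (Leu): third position 2-fold.
Codon 9 GGU (Gly): third position 4-fold.
Codon 10 UUC (Phe): third position 2-fold.
Four-fold degenerate third positions: 3.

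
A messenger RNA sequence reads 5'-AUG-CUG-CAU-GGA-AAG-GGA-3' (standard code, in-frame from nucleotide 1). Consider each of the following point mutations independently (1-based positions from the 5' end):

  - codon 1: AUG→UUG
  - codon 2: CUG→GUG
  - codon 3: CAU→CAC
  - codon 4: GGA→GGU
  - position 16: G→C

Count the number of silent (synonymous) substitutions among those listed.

Codon 1: AUG (Met) → UUG (Leu) — missense.
Codon 2: CUG (Leu) → GUG (Val) — missense.
Codon 3: CAU (His) → CAC (His) — synonymous.
Codon 4: GGA (Gly) → GGU (Gly) — synonymous.
Codon 6: GGA (Gly) → CGA (Arg) — missense.
Synonymous: 2 of 5.

2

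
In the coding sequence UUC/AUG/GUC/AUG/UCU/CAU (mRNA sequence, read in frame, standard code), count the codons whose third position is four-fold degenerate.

Codon 1 UUC (Phe): third position 2-fold.
Codon 2 AUG (Met): third position 1-fold.
Codon 3 GUC (Val): third position 4-fold.
Codon 4 AUG (Met): third position 1-fold.
Codon 5 UCU (Ser): third position 4-fold.
Codon 6 CAU (His): third position 2-fold.
Four-fold degenerate third positions: 2.

2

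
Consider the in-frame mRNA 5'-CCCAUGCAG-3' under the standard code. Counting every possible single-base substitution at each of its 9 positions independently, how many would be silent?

Codon 1 (CCC, Pro): 3 synonymous substitutions.
Codon 2 (AUG, Met): 0 synonymous substitutions.
Codon 3 (CAG, Gln): 1 synonymous substitution.
Total: 3 + 0 + 1 = 4.

4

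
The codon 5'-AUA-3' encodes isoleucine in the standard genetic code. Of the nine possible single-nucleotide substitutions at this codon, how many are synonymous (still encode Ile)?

2

Position 1: none → 0 synonymous.
Position 2: none → 0 synonymous.
Position 3: AUU, AUC → 2 synonymous.
Total: 0 + 0 + 2 = 2.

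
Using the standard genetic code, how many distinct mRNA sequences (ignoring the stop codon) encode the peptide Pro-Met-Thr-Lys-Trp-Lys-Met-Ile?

Pro: 4 codons.
Met: 1 codon.
Thr: 4 codons.
Lys: 2 codons.
Trp: 1 codon.
Lys: 2 codons.
Met: 1 codon.
Ile: 3 codons.
4 × 1 × 4 × 2 × 1 × 2 × 1 × 3 = 192.

192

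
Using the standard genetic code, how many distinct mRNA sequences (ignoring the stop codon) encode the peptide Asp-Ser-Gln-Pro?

96

Asp: 2 codons.
Ser: 6 codons.
Gln: 2 codons.
Pro: 4 codons.
2 × 6 × 2 × 4 = 96.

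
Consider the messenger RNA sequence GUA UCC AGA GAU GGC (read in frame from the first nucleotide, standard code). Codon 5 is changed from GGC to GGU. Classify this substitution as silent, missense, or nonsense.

Position 15 falls in codon 5: GGC → Gly.
After the substitution the codon is GGU → Gly.
Both encode Gly, so the change is synonymous.

silent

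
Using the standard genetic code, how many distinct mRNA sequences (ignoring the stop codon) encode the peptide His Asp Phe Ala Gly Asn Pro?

1024

His: 2 codons.
Asp: 2 codons.
Phe: 2 codons.
Ala: 4 codons.
Gly: 4 codons.
Asn: 2 codons.
Pro: 4 codons.
2 × 2 × 2 × 4 × 4 × 2 × 4 = 1024.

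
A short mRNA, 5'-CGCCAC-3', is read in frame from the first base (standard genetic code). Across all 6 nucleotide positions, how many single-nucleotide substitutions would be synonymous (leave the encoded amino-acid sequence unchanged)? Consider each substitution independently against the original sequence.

Codon 1 (CGC, Arg): 3 synonymous substitutions.
Codon 2 (CAC, His): 1 synonymous substitution.
Total: 3 + 1 = 4.

4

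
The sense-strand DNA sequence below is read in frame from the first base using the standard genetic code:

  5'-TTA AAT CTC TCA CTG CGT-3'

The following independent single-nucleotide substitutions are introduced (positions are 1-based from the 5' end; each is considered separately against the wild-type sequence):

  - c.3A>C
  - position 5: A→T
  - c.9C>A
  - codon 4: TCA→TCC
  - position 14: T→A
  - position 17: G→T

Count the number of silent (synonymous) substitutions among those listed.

2

Codon 1: TTA (Leu) → TTC (Phe) — missense.
Codon 2: AAT (Asn) → ATT (Ile) — missense.
Codon 3: CTC (Leu) → CTA (Leu) — synonymous.
Codon 4: TCA (Ser) → TCC (Ser) — synonymous.
Codon 5: CTG (Leu) → CAG (Gln) — missense.
Codon 6: CGT (Arg) → CTT (Leu) — missense.
Synonymous: 2 of 6.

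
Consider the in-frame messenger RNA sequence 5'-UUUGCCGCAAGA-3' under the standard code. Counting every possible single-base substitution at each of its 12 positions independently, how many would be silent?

9

Codon 1 (UUU, Phe): 1 synonymous substitution.
Codon 2 (GCC, Ala): 3 synonymous substitutions.
Codon 3 (GCA, Ala): 3 synonymous substitutions.
Codon 4 (AGA, Arg): 2 synonymous substitutions.
Total: 1 + 3 + 3 + 2 = 9.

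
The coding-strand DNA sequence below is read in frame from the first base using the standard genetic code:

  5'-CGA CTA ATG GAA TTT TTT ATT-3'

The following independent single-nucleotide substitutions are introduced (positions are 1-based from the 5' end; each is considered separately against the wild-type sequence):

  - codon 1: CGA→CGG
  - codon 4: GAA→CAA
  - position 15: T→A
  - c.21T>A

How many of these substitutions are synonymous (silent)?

2

Codon 1: CGA (Arg) → CGG (Arg) — synonymous.
Codon 4: GAA (Glu) → CAA (Gln) — missense.
Codon 5: TTT (Phe) → TTA (Leu) — missense.
Codon 7: ATT (Ile) → ATA (Ile) — synonymous.
Synonymous: 2 of 4.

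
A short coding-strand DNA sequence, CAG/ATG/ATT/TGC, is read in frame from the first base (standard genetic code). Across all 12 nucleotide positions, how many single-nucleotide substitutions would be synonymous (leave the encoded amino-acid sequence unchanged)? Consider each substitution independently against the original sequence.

Codon 1 (CAG, Gln): 1 synonymous substitution.
Codon 2 (ATG, Met): 0 synonymous substitutions.
Codon 3 (ATT, Ile): 2 synonymous substitutions.
Codon 4 (TGC, Cys): 1 synonymous substitution.
Total: 1 + 0 + 2 + 1 = 4.

4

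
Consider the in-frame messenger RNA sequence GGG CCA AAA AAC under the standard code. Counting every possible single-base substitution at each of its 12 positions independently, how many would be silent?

8

Codon 1 (GGG, Gly): 3 synonymous substitutions.
Codon 2 (CCA, Pro): 3 synonymous substitutions.
Codon 3 (AAA, Lys): 1 synonymous substitution.
Codon 4 (AAC, Asn): 1 synonymous substitution.
Total: 3 + 3 + 1 + 1 = 8.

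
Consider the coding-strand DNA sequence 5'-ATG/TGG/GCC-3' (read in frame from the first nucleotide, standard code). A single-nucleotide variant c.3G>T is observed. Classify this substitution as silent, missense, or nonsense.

Position 3 falls in codon 1: ATG → Met.
After the substitution the codon is ATT → Ile.
Met ≠ Ile, so this is a missense mutation.

missense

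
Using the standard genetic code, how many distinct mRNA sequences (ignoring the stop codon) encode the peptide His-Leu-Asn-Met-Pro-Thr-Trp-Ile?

1152

His: 2 codons.
Leu: 6 codons.
Asn: 2 codons.
Met: 1 codon.
Pro: 4 codons.
Thr: 4 codons.
Trp: 1 codon.
Ile: 3 codons.
2 × 6 × 2 × 1 × 4 × 4 × 1 × 3 = 1152.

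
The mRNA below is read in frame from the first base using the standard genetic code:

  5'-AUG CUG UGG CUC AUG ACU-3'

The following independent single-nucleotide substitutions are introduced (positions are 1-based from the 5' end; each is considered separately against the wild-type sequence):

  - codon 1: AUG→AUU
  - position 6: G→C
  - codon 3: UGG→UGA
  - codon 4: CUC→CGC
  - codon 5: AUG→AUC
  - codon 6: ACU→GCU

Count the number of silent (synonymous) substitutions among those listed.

Codon 1: AUG (Met) → AUU (Ile) — missense.
Codon 2: CUG (Leu) → CUC (Leu) — synonymous.
Codon 3: UGG (Trp) → UGA (Stop) — nonsense.
Codon 4: CUC (Leu) → CGC (Arg) — missense.
Codon 5: AUG (Met) → AUC (Ile) — missense.
Codon 6: ACU (Thr) → GCU (Ala) — missense.
Synonymous: 1 of 6.

1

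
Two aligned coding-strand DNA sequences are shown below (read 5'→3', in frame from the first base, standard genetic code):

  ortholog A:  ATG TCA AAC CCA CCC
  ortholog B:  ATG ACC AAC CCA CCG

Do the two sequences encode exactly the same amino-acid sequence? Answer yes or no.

no

Codon 1: ATG Met / ATG Met — identical.
Codon 2: TCA Ser / ACC Thr — nonsynonymous.
Codon 3: AAC Asn / AAC Asn — identical.
Codon 4: CCA Pro / CCA Pro — identical.
Codon 5: CCC Pro / CCG Pro — synonymous.
Nonsynonymous differences: 1 → different protein.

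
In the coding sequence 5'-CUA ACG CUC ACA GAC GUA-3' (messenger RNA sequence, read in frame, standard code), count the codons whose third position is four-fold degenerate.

Codon 1 CUA (Leu): third position 4-fold.
Codon 2 ACG (Thr): third position 4-fold.
Codon 3 CUC (Leu): third position 4-fold.
Codon 4 ACA (Thr): third position 4-fold.
Codon 5 GAC (Asp): third position 2-fold.
Codon 6 GUA (Val): third position 4-fold.
Four-fold degenerate third positions: 5.

5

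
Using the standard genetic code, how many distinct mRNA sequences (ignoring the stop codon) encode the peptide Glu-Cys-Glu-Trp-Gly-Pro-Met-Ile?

384

Glu: 2 codons.
Cys: 2 codons.
Glu: 2 codons.
Trp: 1 codon.
Gly: 4 codons.
Pro: 4 codons.
Met: 1 codon.
Ile: 3 codons.
2 × 2 × 2 × 1 × 4 × 4 × 1 × 3 = 384.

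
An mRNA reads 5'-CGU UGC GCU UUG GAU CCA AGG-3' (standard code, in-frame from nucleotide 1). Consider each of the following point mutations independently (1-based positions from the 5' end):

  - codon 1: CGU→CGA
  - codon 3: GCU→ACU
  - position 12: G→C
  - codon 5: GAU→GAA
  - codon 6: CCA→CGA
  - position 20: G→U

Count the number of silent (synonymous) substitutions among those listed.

1

Codon 1: CGU (Arg) → CGA (Arg) — synonymous.
Codon 3: GCU (Ala) → ACU (Thr) — missense.
Codon 4: UUG (Leu) → UUC (Phe) — missense.
Codon 5: GAU (Asp) → GAA (Glu) — missense.
Codon 6: CCA (Pro) → CGA (Arg) — missense.
Codon 7: AGG (Arg) → AUG (Met) — missense.
Synonymous: 1 of 6.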